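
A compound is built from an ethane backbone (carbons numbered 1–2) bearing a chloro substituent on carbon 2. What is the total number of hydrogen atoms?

Atom tally by fragment:
  CH3 → C:1 H:3
  CH2Cl → C:1 H:2 Cl:1
Element totals:
  C: 2
  H: 5
  Cl: 1

5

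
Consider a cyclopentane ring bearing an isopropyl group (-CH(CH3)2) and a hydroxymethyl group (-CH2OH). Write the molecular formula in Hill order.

C9H18O

Atom tally by fragment:
  cyclopentane ring core → C:5 H:10
  (− 2 ring H displaced by substituents)
  + CH(CH3)2 → C:3 H:7
  + CH2OH → C:1 H:3 O:1
Element totals:
  C: 9
  H: 18
  O: 1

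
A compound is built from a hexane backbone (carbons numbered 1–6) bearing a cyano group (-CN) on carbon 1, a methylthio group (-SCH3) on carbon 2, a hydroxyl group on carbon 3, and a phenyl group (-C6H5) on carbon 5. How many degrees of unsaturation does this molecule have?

6

Atom tally by fragment:
  NCCH2 → C:2 H:2 N:1
  CH(SCH3) → C:2 H:4 S:1
  CH(OH) → C:1 H:2 O:1
  CH2 → C:1 H:2
  CH(C6H5) → C:7 H:6
  CH3 → C:1 H:3
Element totals:
  C: 14
  H: 19
  N: 1
  O: 1
  S: 1
Molecular formula: C14H19NOS.
DoU = (2C + 2 + N − H − X) / 2 = (2·14 + 2 + 1 − 19 − 0) / 2 = 6.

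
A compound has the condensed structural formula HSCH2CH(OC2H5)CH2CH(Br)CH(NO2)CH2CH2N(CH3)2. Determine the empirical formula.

C11H23BrN2O3S

Atom tally by fragment:
  HSCH2 → C:1 H:3 S:1
  CH(OC2H5) → C:3 H:6 O:1
  CH2 → C:1 H:2
  CH(Br) → C:1 H:1 Br:1
  CH(NO2) → C:1 H:1 N:1 O:2
  CH2 → C:1 H:2
  CH2N(CH3)2 → C:3 H:8 N:1
Element totals:
  C: 11
  H: 23
  Br: 1
  N: 2
  O: 3
  S: 1
Molecular formula: C11H23BrN2O3S.
gcd of subscripts (1, 11, 23, 2, 3, 1) = 1, so the empirical formula equals the molecular formula.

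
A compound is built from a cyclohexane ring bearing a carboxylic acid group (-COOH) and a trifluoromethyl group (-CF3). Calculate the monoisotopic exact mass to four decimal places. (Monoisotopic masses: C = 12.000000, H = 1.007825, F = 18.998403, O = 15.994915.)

Atom tally by fragment:
  cyclohexane ring core → C:6 H:12
  (− 2 ring H displaced by substituents)
  + COOH → C:1 H:1 O:2
  + CF3 → C:1 F:3
Element totals:
  C: 8
  H: 11
  F: 3
  O: 2
Molecular formula: C8H11F3O2.
  M = 8(12.0) + 11(1.007825) + 3(18.998403) + 2(15.994915)
    = 96.000000 + 11.086075 + 56.995209 + 31.989830 = 196.071114

196.0711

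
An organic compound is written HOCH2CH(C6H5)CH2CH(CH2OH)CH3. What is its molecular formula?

Atom tally by fragment:
  HOCH2 → C:1 H:3 O:1
  CH(C6H5) → C:7 H:6
  CH2 → C:1 H:2
  CH(CH2OH) → C:2 H:4 O:1
  CH3 → C:1 H:3
Element totals:
  C: 12
  H: 18
  O: 2

C12H18O2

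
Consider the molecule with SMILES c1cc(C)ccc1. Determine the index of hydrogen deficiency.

4

Atom tally by fragment:
  benzene ring core → C:6 H:6
  (− 1 ring H displaced by substituents)
  + CH3 → C:1 H:3
Element totals:
  C: 7
  H: 8
Molecular formula: C7H8.
DoU = (2C + 2 + N − H − X) / 2 = (2·7 + 2 + 0 − 8 − 0) / 2 = 4.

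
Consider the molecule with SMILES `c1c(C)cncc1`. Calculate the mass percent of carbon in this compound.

77.38%

Atom tally by fragment:
  pyridine ring core → C:5 H:5 N:1
  (− 1 ring H displaced by substituents)
  + CH3 → C:1 H:3
Element totals:
  C: 6
  H: 7
  N: 1
Molecular formula: C6H7N.
Molar mass = 93.129 g/mol.
Mass from C: 6 × 12.011 = 72.066 g/mol.
%C = 72.066 / 93.129 × 100 = 77.38%.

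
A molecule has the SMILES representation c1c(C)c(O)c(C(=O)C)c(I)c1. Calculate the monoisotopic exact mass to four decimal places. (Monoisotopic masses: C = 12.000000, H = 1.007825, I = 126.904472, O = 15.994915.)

275.9647

Atom tally by fragment:
  benzene ring core → C:6 H:6
  (− 4 ring H displaced by substituents)
  + CH3 → C:1 H:3
  + OH → O:1 H:1
  + COCH3 → C:2 H:3 O:1
  + I → I:1
Element totals:
  C: 9
  H: 9
  I: 1
  O: 2
Molecular formula: C9H9IO2.
  M = 9(12.0) + 9(1.007825) + 126.904472 + 2(15.994915)
    = 108.000000 + 9.070425 + 126.904472 + 31.989830 = 275.964727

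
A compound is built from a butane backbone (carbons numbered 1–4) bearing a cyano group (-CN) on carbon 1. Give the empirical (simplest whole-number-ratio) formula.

Atom tally by fragment:
  NCCH2 → C:2 H:2 N:1
  CH2 → C:1 H:2
  CH2 → C:1 H:2
  CH3 → C:1 H:3
Element totals:
  C: 5
  H: 9
  N: 1
Molecular formula: C5H9N.
gcd of subscripts (5, 9, 1) = 1, so the empirical formula equals the molecular formula.

C5H9N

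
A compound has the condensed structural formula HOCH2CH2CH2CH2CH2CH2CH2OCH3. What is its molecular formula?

C8H18O2

Atom tally by fragment:
  HOCH2CH2 → C:2 H:5 O:1
  CH2 → C:1 H:2
  CH2 → C:1 H:2
  CH2 → C:1 H:2
  CH2 → C:1 H:2
  CH2OCH3 → C:2 H:5 O:1
Element totals:
  C: 8
  H: 18
  O: 2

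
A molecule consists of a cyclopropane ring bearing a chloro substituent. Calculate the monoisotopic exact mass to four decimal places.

76.0080

Atom tally by fragment:
  cyclopropane ring core → C:3 H:6
  (− 1 ring H displaced by substituents)
  + Cl → Cl:1
Element totals:
  C: 3
  H: 5
  Cl: 1
Molecular formula: C3H5Cl.
  M = 3(12.0) + 5(1.007825) + 34.968853
    = 36.000000 + 5.039125 + 34.968853 = 76.007978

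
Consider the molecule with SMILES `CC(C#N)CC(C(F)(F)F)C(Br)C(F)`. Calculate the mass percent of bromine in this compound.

28.94%

Atom tally by fragment:
  CH3 → C:1 H:3
  CH(CN) → C:2 H:1 N:1
  CH2 → C:1 H:2
  CH(CF3) → C:2 H:1 F:3
  CH(Br) → C:1 H:1 Br:1
  CH2F → C:1 H:2 F:1
Element totals:
  C: 8
  H: 10
  Br: 1
  F: 4
  N: 1
Molecular formula: C8H10BrF4N.
Molar mass = 276.071 g/mol.
Mass from Br: 1 × 79.904 = 79.904 g/mol.
%Br = 79.904 / 276.071 × 100 = 28.94%.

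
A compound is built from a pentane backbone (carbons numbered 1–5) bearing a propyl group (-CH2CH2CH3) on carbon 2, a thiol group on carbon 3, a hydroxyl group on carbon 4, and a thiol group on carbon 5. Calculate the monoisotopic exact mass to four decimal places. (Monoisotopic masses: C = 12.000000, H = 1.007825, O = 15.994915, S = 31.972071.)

194.0799

Atom tally by fragment:
  CH3 → C:1 H:3
  CH(CH2CH2CH3) → C:4 H:8
  CH(SH) → C:1 H:2 S:1
  CH(OH) → C:1 H:2 O:1
  CH2SH → C:1 H:3 S:1
Element totals:
  C: 8
  H: 18
  O: 1
  S: 2
Molecular formula: C8H18OS2.
  M = 8(12.0) + 18(1.007825) + 15.994915 + 2(31.972071)
    = 96.000000 + 18.140850 + 15.994915 + 63.944142 = 194.079907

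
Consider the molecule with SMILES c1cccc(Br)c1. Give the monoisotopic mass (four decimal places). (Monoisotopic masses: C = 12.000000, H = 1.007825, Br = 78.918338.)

155.9575

Atom tally by fragment:
  benzene ring core → C:6 H:6
  (− 1 ring H displaced by substituents)
  + Br → Br:1
Element totals:
  C: 6
  H: 5
  Br: 1
Molecular formula: C6H5Br.
  M = 6(12.0) + 5(1.007825) + 78.918338
    = 72.000000 + 5.039125 + 78.918338 = 155.957463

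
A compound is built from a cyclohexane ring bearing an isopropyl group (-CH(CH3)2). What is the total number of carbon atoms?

Atom tally by fragment:
  cyclohexane ring core → C:6 H:12
  (− 1 ring H displaced by substituents)
  + CH(CH3)2 → C:3 H:7
Element totals:
  C: 9
  H: 18

9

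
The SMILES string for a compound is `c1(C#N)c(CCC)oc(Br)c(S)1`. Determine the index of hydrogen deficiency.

Atom tally by fragment:
  furan ring core → C:4 H:4 O:1
  (− 4 ring H displaced by substituents)
  + CN → C:1 N:1
  + CH2CH2CH3 → C:3 H:7
  + Br → Br:1
  + SH → S:1 H:1
Element totals:
  C: 8
  H: 8
  Br: 1
  N: 1
  O: 1
  S: 1
Molecular formula: C8H8BrNOS.
DoU = (2C + 2 + N − H − X) / 2 = (2·8 + 2 + 1 − 8 − 1) / 2 = 5.

5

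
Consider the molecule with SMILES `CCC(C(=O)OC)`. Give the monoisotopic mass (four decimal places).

Atom tally by fragment:
  CH3 → C:1 H:3
  CH2 → C:1 H:2
  CH2COOCH3 → C:3 H:5 O:2
Element totals:
  C: 5
  H: 10
  O: 2
Molecular formula: C5H10O2.
  M = 5(12.0) + 10(1.007825) + 2(15.994915)
    = 60.000000 + 10.078250 + 31.989830 = 102.068080

102.0681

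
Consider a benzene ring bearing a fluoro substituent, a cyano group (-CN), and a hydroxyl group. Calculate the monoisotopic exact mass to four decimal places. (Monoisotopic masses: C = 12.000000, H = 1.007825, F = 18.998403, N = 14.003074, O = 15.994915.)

Atom tally by fragment:
  benzene ring core → C:6 H:6
  (− 3 ring H displaced by substituents)
  + F → F:1
  + CN → C:1 N:1
  + OH → O:1 H:1
Element totals:
  C: 7
  H: 4
  F: 1
  N: 1
  O: 1
Molecular formula: C7H4FNO.
  M = 7(12.0) + 4(1.007825) + 18.998403 + 14.003074 + 15.994915
    = 84.000000 + 4.031300 + 18.998403 + 14.003074 + 15.994915 = 137.027692

137.0277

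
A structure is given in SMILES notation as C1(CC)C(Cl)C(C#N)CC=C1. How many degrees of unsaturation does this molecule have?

4

Atom tally by fragment:
  cyclohexene ring core → C:6 H:10
  (− 3 ring H displaced by substituents)
  + C2H5 → C:2 H:5
  + Cl → Cl:1
  + CN → C:1 N:1
Element totals:
  C: 9
  H: 12
  Cl: 1
  N: 1
Molecular formula: C9H12ClN.
DoU = (2C + 2 + N − H − X) / 2 = (2·9 + 2 + 1 − 12 − 1) / 2 = 4.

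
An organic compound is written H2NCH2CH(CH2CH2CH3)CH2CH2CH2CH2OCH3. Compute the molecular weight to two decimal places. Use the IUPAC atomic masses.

173.30 g/mol

Element totals:
  C: 10
  H: 23
  N: 1
  O: 1
Molecular formula: C10H23NO.
  M = 10(12.011) + 23(1.008) + 14.007 + 15.999
    = 120.110 + 23.184 + 14.007 + 15.999 = 173.300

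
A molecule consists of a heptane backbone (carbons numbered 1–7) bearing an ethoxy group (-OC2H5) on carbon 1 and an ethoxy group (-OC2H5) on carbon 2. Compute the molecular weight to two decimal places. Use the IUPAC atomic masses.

Atom tally by fragment:
  C2H5OCH2 → C:3 H:7 O:1
  CH(OC2H5) → C:3 H:6 O:1
  CH2 → C:1 H:2
  CH2 → C:1 H:2
  CH2 → C:1 H:2
  CH2 → C:1 H:2
  CH3 → C:1 H:3
Element totals:
  C: 11
  H: 24
  O: 2
Molecular formula: C11H24O2.
  M = 11(12.011) + 24(1.008) + 2(15.999)
    = 132.121 + 24.192 + 31.998 = 188.311

188.31 g/mol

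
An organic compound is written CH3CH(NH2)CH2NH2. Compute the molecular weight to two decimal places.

74.13 g/mol

Element totals:
  C: 3
  H: 10
  N: 2
Molecular formula: C3H10N2.
  M = 3(12.011) + 10(1.008) + 2(14.007)
    = 36.033 + 10.080 + 28.014 = 74.127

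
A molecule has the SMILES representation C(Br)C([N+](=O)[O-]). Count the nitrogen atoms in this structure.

1

Atom tally by fragment:
  BrCH2 → C:1 H:2 Br:1
  CH2NO2 → C:1 H:2 N:1 O:2
Element totals:
  C: 2
  H: 4
  Br: 1
  N: 1
  O: 2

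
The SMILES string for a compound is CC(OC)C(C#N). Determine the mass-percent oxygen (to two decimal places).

Atom tally by fragment:
  CH3 → C:1 H:3
  CH(OCH3) → C:2 H:4 O:1
  CH2CN → C:2 H:2 N:1
Element totals:
  C: 5
  H: 9
  N: 1
  O: 1
Molecular formula: C5H9NO.
Molar mass = 99.133 g/mol.
Mass from O: 1 × 15.999 = 15.999 g/mol.
%O = 15.999 / 99.133 × 100 = 16.14%.

16.14%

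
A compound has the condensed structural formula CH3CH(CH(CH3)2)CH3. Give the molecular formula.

Element totals:
  C: 6
  H: 14

C6H14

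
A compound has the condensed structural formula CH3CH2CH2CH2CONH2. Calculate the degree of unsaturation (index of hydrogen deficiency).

1

Element totals:
  C: 5
  H: 11
  N: 1
  O: 1
Molecular formula: C5H11NO.
DoU = (2C + 2 + N − H − X) / 2 = (2·5 + 2 + 1 − 11 − 0) / 2 = 1.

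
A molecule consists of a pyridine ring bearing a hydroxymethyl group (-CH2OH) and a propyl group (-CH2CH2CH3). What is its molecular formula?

C9H13NO

Atom tally by fragment:
  pyridine ring core → C:5 H:5 N:1
  (− 2 ring H displaced by substituents)
  + CH2OH → C:1 H:3 O:1
  + CH2CH2CH3 → C:3 H:7
Element totals:
  C: 9
  H: 13
  N: 1
  O: 1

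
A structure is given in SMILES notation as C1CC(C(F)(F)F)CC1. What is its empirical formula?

Atom tally by fragment:
  cyclopentane ring core → C:5 H:10
  (− 1 ring H displaced by substituents)
  + CF3 → C:1 F:3
Element totals:
  C: 6
  H: 9
  F: 3
Molecular formula: C6H9F3.
gcd of subscripts = 3; dividing each by 3:
  C: 6/3 = 2
  F: 3/3 = 1
  H: 9/3 = 3

C2H3F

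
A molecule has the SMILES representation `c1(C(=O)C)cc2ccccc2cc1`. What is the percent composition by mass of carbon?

Atom tally by fragment:
  naphthalene ring system core → C:10 H:8
  (− 1 ring H displaced by substituents)
  + COCH3 → C:2 H:3 O:1
Element totals:
  C: 12
  H: 10
  O: 1
Molecular formula: C12H10O.
Molar mass = 170.211 g/mol.
Mass from C: 12 × 12.011 = 144.132 g/mol.
%C = 144.132 / 170.211 × 100 = 84.68%.

84.68%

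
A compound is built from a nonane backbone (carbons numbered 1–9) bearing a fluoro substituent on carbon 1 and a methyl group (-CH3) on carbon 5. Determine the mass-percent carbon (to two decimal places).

74.94%

Atom tally by fragment:
  FCH2 → C:1 H:2 F:1
  CH2 → C:1 H:2
  CH2 → C:1 H:2
  CH2 → C:1 H:2
  CH(CH3) → C:2 H:4
  CH2 → C:1 H:2
  CH2 → C:1 H:2
  CH2 → C:1 H:2
  CH3 → C:1 H:3
Element totals:
  C: 10
  H: 21
  F: 1
Molecular formula: C10H21F.
Molar mass = 160.276 g/mol.
Mass from C: 10 × 12.011 = 120.110 g/mol.
%C = 120.110 / 160.276 × 100 = 74.94%.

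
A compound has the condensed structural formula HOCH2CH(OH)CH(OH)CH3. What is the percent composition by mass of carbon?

Atom tally by fragment:
  HOCH2 → C:1 H:3 O:1
  CH(OH) → C:1 H:2 O:1
  CH(OH) → C:1 H:2 O:1
  CH3 → C:1 H:3
Element totals:
  C: 4
  H: 10
  O: 3
Molecular formula: C4H10O3.
Molar mass = 106.121 g/mol.
Mass from C: 4 × 12.011 = 48.044 g/mol.
%C = 48.044 / 106.121 × 100 = 45.27%.

45.27%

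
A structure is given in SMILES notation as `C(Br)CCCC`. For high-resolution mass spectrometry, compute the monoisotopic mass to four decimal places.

Atom tally by fragment:
  BrCH2 → C:1 H:2 Br:1
  CH2 → C:1 H:2
  CH2 → C:1 H:2
  CH2 → C:1 H:2
  CH3 → C:1 H:3
Element totals:
  C: 5
  H: 11
  Br: 1
Molecular formula: C5H11Br.
  M = 5(12.0) + 11(1.007825) + 78.918338
    = 60.000000 + 11.086075 + 78.918338 = 150.004413

150.0044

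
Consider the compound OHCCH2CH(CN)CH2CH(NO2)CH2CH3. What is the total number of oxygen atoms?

3

Element totals:
  C: 8
  H: 12
  N: 2
  O: 3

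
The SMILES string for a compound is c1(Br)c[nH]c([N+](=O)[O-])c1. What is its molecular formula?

C4H3BrN2O2

Atom tally by fragment:
  pyrrole ring core → C:4 H:5 N:1
  (− 2 ring H displaced by substituents)
  + Br → Br:1
  + NO2 → N:1 O:2
Element totals:
  C: 4
  H: 3
  Br: 1
  N: 2
  O: 2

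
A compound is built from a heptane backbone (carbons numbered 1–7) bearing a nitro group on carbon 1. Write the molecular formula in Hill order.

C7H15NO2

Atom tally by fragment:
  O2NCH2 → C:1 H:2 N:1 O:2
  CH2 → C:1 H:2
  CH2 → C:1 H:2
  CH2 → C:1 H:2
  CH2 → C:1 H:2
  CH2 → C:1 H:2
  CH3 → C:1 H:3
Element totals:
  C: 7
  H: 15
  N: 1
  O: 2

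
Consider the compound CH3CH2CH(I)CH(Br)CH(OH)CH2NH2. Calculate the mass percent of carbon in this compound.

Element totals:
  C: 6
  H: 13
  Br: 1
  I: 1
  N: 1
  O: 1
Molecular formula: C6H13BrINO.
Molar mass = 321.984 g/mol.
Mass from C: 6 × 12.011 = 72.066 g/mol.
%C = 72.066 / 321.984 × 100 = 22.38%.

22.38%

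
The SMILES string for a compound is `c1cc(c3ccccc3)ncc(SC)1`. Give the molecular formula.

C12H11NS

Atom tally by fragment:
  pyridine ring core → C:5 H:5 N:1
  (− 2 ring H displaced by substituents)
  + C6H5 → C:6 H:5
  + SCH3 → C:1 H:3 S:1
Element totals:
  C: 12
  H: 11
  N: 1
  S: 1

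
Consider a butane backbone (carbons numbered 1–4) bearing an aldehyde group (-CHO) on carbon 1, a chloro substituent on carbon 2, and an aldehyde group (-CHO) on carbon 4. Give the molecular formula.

Atom tally by fragment:
  OHCCH2 → C:2 H:3 O:1
  CH(Cl) → C:1 H:1 Cl:1
  CH2 → C:1 H:2
  CH2CHO → C:2 H:3 O:1
Element totals:
  C: 6
  H: 9
  Cl: 1
  O: 2

C6H9ClO2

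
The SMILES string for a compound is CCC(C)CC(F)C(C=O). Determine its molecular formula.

Atom tally by fragment:
  CH3 → C:1 H:3
  CH2 → C:1 H:2
  CH(CH3) → C:2 H:4
  CH2 → C:1 H:2
  CH(F) → C:1 H:1 F:1
  CH2CHO → C:2 H:3 O:1
Element totals:
  C: 8
  H: 15
  F: 1
  O: 1

C8H15FO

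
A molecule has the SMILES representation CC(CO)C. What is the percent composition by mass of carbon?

64.82%

Atom tally by fragment:
  CH3 → C:1 H:3
  CH(CH2OH) → C:2 H:4 O:1
  CH3 → C:1 H:3
Element totals:
  C: 4
  H: 10
  O: 1
Molecular formula: C4H10O.
Molar mass = 74.123 g/mol.
Mass from C: 4 × 12.011 = 48.044 g/mol.
%C = 48.044 / 74.123 × 100 = 64.82%.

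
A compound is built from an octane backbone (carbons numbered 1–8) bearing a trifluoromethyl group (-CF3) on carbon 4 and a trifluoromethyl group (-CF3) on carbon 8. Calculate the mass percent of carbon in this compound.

Atom tally by fragment:
  CH3 → C:1 H:3
  CH2 → C:1 H:2
  CH2 → C:1 H:2
  CH(CF3) → C:2 H:1 F:3
  CH2 → C:1 H:2
  CH2 → C:1 H:2
  CH2 → C:1 H:2
  CH2CF3 → C:2 H:2 F:3
Element totals:
  C: 10
  H: 16
  F: 6
Molecular formula: C10H16F6.
Molar mass = 250.226 g/mol.
Mass from C: 10 × 12.011 = 120.110 g/mol.
%C = 120.110 / 250.226 × 100 = 48.00%.

48.00%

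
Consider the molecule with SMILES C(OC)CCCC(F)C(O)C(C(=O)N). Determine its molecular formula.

C9H18FNO3

Atom tally by fragment:
  CH3OCH2 → C:2 H:5 O:1
  CH2 → C:1 H:2
  CH2 → C:1 H:2
  CH2 → C:1 H:2
  CH(F) → C:1 H:1 F:1
  CH(OH) → C:1 H:2 O:1
  CH2CONH2 → C:2 H:4 O:1 N:1
Element totals:
  C: 9
  H: 18
  F: 1
  N: 1
  O: 3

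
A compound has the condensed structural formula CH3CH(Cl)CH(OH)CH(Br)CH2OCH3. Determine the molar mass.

231.51 g/mol

Atom tally by fragment:
  CH3 → C:1 H:3
  CH(Cl) → C:1 H:1 Cl:1
  CH(OH) → C:1 H:2 O:1
  CH(Br) → C:1 H:1 Br:1
  CH2OCH3 → C:2 H:5 O:1
Element totals:
  C: 6
  H: 12
  Br: 1
  Cl: 1
  O: 2
Molecular formula: C6H12BrClO2.
  M = 6(12.011) + 12(1.008) + 79.904 + 35.45 + 2(15.999)
    = 72.066 + 12.096 + 79.904 + 35.450 + 31.998 = 231.514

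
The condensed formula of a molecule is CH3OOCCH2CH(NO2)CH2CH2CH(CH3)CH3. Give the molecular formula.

Atom tally by fragment:
  CH3OOCCH2 → C:3 H:5 O:2
  CH(NO2) → C:1 H:1 N:1 O:2
  CH2 → C:1 H:2
  CH2 → C:1 H:2
  CH(CH3) → C:2 H:4
  CH3 → C:1 H:3
Element totals:
  C: 9
  H: 17
  N: 1
  O: 4

C9H17NO4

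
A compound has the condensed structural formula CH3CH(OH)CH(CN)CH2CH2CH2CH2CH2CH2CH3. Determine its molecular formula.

C11H21NO

Atom tally by fragment:
  CH3 → C:1 H:3
  CH(OH) → C:1 H:2 O:1
  CH(CN) → C:2 H:1 N:1
  CH2 → C:1 H:2
  CH2 → C:1 H:2
  CH2 → C:1 H:2
  CH2 → C:1 H:2
  CH2 → C:1 H:2
  CH2 → C:1 H:2
  CH3 → C:1 H:3
Element totals:
  C: 11
  H: 21
  N: 1
  O: 1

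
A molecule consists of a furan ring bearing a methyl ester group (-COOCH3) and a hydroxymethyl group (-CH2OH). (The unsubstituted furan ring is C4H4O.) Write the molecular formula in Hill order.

C7H8O4

Atom tally by fragment:
  furan ring core → C:4 H:4 O:1
  (− 2 ring H displaced by substituents)
  + COOCH3 → C:2 H:3 O:2
  + CH2OH → C:1 H:3 O:1
Element totals:
  C: 7
  H: 8
  O: 4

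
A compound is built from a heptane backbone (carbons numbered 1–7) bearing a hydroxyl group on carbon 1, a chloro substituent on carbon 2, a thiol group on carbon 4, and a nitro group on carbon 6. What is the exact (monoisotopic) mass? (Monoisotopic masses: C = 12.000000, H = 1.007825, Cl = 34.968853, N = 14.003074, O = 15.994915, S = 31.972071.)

227.0383

Atom tally by fragment:
  HOCH2 → C:1 H:3 O:1
  CH(Cl) → C:1 H:1 Cl:1
  CH2 → C:1 H:2
  CH(SH) → C:1 H:2 S:1
  CH2 → C:1 H:2
  CH(NO2) → C:1 H:1 N:1 O:2
  CH3 → C:1 H:3
Element totals:
  C: 7
  H: 14
  Cl: 1
  N: 1
  O: 3
  S: 1
Molecular formula: C7H14ClNO3S.
  M = 7(12.0) + 14(1.007825) + 34.968853 + 14.003074 + 3(15.994915) + 31.972071
    = 84.000000 + 14.109550 + 34.968853 + 14.003074 + 47.984745 + 31.972071 = 227.038293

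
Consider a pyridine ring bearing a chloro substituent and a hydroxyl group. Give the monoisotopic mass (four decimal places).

128.9981

Atom tally by fragment:
  pyridine ring core → C:5 H:5 N:1
  (− 2 ring H displaced by substituents)
  + Cl → Cl:1
  + OH → O:1 H:1
Element totals:
  C: 5
  H: 4
  Cl: 1
  N: 1
  O: 1
Molecular formula: C5H4ClNO.
  M = 5(12.0) + 4(1.007825) + 34.968853 + 14.003074 + 15.994915
    = 60.000000 + 4.031300 + 34.968853 + 14.003074 + 15.994915 = 128.998142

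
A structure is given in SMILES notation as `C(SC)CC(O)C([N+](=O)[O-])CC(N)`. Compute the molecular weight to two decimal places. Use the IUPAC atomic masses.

208.28 g/mol

Atom tally by fragment:
  CH3SCH2 → C:2 H:5 S:1
  CH2 → C:1 H:2
  CH(OH) → C:1 H:2 O:1
  CH(NO2) → C:1 H:1 N:1 O:2
  CH2 → C:1 H:2
  CH2NH2 → C:1 H:4 N:1
Element totals:
  C: 7
  H: 16
  N: 2
  O: 3
  S: 1
Molecular formula: C7H16N2O3S.
  M = 7(12.011) + 16(1.008) + 2(14.007) + 3(15.999) + 32.06
    = 84.077 + 16.128 + 28.014 + 47.997 + 32.060 = 208.276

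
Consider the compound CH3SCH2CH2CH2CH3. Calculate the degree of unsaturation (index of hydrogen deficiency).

0

Element totals:
  C: 5
  H: 12
  S: 1
Molecular formula: C5H12S.
DoU = (2C + 2 + N − H − X) / 2 = (2·5 + 2 + 0 − 12 − 0) / 2 = 0.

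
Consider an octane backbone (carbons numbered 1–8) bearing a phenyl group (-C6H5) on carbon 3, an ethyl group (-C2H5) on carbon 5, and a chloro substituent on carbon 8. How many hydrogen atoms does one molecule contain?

Atom tally by fragment:
  CH3 → C:1 H:3
  CH2 → C:1 H:2
  CH(C6H5) → C:7 H:6
  CH2 → C:1 H:2
  CH(C2H5) → C:3 H:6
  CH2 → C:1 H:2
  CH2 → C:1 H:2
  CH2Cl → C:1 H:2 Cl:1
Element totals:
  C: 16
  H: 25
  Cl: 1

25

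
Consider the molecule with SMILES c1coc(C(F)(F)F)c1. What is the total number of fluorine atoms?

3

Atom tally by fragment:
  furan ring core → C:4 H:4 O:1
  (− 1 ring H displaced by substituents)
  + CF3 → C:1 F:3
Element totals:
  C: 5
  H: 3
  F: 3
  O: 1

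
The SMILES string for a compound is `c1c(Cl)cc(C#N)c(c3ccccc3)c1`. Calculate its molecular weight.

Atom tally by fragment:
  benzene ring core → C:6 H:6
  (− 3 ring H displaced by substituents)
  + Cl → Cl:1
  + CN → C:1 N:1
  + C6H5 → C:6 H:5
Element totals:
  C: 13
  H: 8
  Cl: 1
  N: 1
Molecular formula: C13H8ClN.
  M = 13(12.011) + 8(1.008) + 35.45 + 14.007
    = 156.143 + 8.064 + 35.450 + 14.007 = 213.664

213.66 g/mol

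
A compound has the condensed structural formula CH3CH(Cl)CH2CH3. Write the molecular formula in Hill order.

C4H9Cl

Atom tally by fragment:
  CH3 → C:1 H:3
  CH(Cl) → C:1 H:1 Cl:1
  CH2 → C:1 H:2
  CH3 → C:1 H:3
Element totals:
  C: 4
  H: 9
  Cl: 1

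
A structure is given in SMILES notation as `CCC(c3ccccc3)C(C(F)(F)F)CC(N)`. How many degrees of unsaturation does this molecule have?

4

Atom tally by fragment:
  CH3 → C:1 H:3
  CH2 → C:1 H:2
  CH(C6H5) → C:7 H:6
  CH(CF3) → C:2 H:1 F:3
  CH2 → C:1 H:2
  CH2NH2 → C:1 H:4 N:1
Element totals:
  C: 13
  H: 18
  F: 3
  N: 1
Molecular formula: C13H18F3N.
DoU = (2C + 2 + N − H − X) / 2 = (2·13 + 2 + 1 − 18 − 3) / 2 = 4.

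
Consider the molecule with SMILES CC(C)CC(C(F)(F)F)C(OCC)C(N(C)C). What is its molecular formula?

Atom tally by fragment:
  CH3 → C:1 H:3
  CH(CH3) → C:2 H:4
  CH2 → C:1 H:2
  CH(CF3) → C:2 H:1 F:3
  CH(OC2H5) → C:3 H:6 O:1
  CH2N(CH3)2 → C:3 H:8 N:1
Element totals:
  C: 12
  H: 24
  F: 3
  N: 1
  O: 1

C12H24F3NO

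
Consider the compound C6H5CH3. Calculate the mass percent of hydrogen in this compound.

Atom tally by fragment:
  benzene ring core → C:6 H:6
  (− 1 ring H displaced by substituents)
  + CH3 → C:1 H:3
Element totals:
  C: 7
  H: 8
Molecular formula: C7H8.
Molar mass = 92.141 g/mol.
Mass from H: 8 × 1.008 = 8.064 g/mol.
%H = 8.064 / 92.141 × 100 = 8.75%.

8.75%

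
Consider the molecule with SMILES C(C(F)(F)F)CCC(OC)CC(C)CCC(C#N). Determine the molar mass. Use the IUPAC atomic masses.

265.32 g/mol

Atom tally by fragment:
  F3CCH2 → C:2 H:2 F:3
  CH2 → C:1 H:2
  CH2 → C:1 H:2
  CH(OCH3) → C:2 H:4 O:1
  CH2 → C:1 H:2
  CH(CH3) → C:2 H:4
  CH2 → C:1 H:2
  CH2 → C:1 H:2
  CH2CN → C:2 H:2 N:1
Element totals:
  C: 13
  H: 22
  F: 3
  N: 1
  O: 1
Molecular formula: C13H22F3NO.
  M = 13(12.011) + 22(1.008) + 3(18.998) + 14.007 + 15.999
    = 156.143 + 22.176 + 56.994 + 14.007 + 15.999 = 265.319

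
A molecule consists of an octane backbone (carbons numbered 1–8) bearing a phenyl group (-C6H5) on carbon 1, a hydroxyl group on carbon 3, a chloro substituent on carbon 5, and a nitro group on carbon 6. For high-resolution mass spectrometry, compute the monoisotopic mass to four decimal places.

Atom tally by fragment:
  C6H5CH2 → C:7 H:7
  CH2 → C:1 H:2
  CH(OH) → C:1 H:2 O:1
  CH2 → C:1 H:2
  CH(Cl) → C:1 H:1 Cl:1
  CH(NO2) → C:1 H:1 N:1 O:2
  CH2 → C:1 H:2
  CH3 → C:1 H:3
Element totals:
  C: 14
  H: 20
  Cl: 1
  N: 1
  O: 3
Molecular formula: C14H20ClNO3.
  M = 14(12.0) + 20(1.007825) + 34.968853 + 14.003074 + 3(15.994915)
    = 168.000000 + 20.156500 + 34.968853 + 14.003074 + 47.984745 = 285.113172

285.1132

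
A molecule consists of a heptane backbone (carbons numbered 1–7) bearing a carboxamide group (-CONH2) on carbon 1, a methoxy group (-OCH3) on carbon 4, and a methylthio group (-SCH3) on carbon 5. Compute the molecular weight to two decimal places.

219.34 g/mol

Atom tally by fragment:
  H2NOCCH2 → C:2 H:4 O:1 N:1
  CH2 → C:1 H:2
  CH2 → C:1 H:2
  CH(OCH3) → C:2 H:4 O:1
  CH(SCH3) → C:2 H:4 S:1
  CH2 → C:1 H:2
  CH3 → C:1 H:3
Element totals:
  C: 10
  H: 21
  N: 1
  O: 2
  S: 1
Molecular formula: C10H21NO2S.
  M = 10(12.011) + 21(1.008) + 14.007 + 2(15.999) + 32.06
    = 120.110 + 21.168 + 14.007 + 31.998 + 32.060 = 219.343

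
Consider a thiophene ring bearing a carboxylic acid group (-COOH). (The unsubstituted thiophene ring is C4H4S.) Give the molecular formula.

Atom tally by fragment:
  thiophene ring core → C:4 H:4 S:1
  (− 1 ring H displaced by substituents)
  + COOH → C:1 H:1 O:2
Element totals:
  C: 5
  H: 4
  O: 2
  S: 1

C5H4O2S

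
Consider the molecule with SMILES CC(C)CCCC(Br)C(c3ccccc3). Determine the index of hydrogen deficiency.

4

Atom tally by fragment:
  CH3 → C:1 H:3
  CH(CH3) → C:2 H:4
  CH2 → C:1 H:2
  CH2 → C:1 H:2
  CH2 → C:1 H:2
  CH(Br) → C:1 H:1 Br:1
  CH2C6H5 → C:7 H:7
Element totals:
  C: 14
  H: 21
  Br: 1
Molecular formula: C14H21Br.
DoU = (2C + 2 + N − H − X) / 2 = (2·14 + 2 + 0 − 21 − 1) / 2 = 4.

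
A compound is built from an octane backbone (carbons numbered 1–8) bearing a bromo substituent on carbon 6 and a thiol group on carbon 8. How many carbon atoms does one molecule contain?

8

Atom tally by fragment:
  CH3 → C:1 H:3
  CH2 → C:1 H:2
  CH2 → C:1 H:2
  CH2 → C:1 H:2
  CH2 → C:1 H:2
  CH(Br) → C:1 H:1 Br:1
  CH2 → C:1 H:2
  CH2SH → C:1 H:3 S:1
Element totals:
  C: 8
  H: 17
  Br: 1
  S: 1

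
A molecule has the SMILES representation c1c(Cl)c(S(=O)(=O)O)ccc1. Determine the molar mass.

Atom tally by fragment:
  benzene ring core → C:6 H:6
  (− 2 ring H displaced by substituents)
  + Cl → Cl:1
  + SO3H → S:1 O:3 H:1
Element totals:
  C: 6
  H: 5
  Cl: 1
  O: 3
  S: 1
Molecular formula: C6H5ClO3S.
  M = 6(12.011) + 5(1.008) + 35.45 + 3(15.999) + 32.06
    = 72.066 + 5.040 + 35.450 + 47.997 + 32.060 = 192.613

192.61 g/mol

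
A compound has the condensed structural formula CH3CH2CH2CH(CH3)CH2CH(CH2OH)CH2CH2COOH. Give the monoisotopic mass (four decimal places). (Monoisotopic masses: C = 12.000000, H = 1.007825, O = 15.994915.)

202.1569

Element totals:
  C: 11
  H: 22
  O: 3
Molecular formula: C11H22O3.
  M = 11(12.0) + 22(1.007825) + 3(15.994915)
    = 132.000000 + 22.172150 + 47.984745 = 202.156895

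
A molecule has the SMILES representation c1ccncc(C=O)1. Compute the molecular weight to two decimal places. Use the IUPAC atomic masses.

107.11 g/mol

Atom tally by fragment:
  pyridine ring core → C:5 H:5 N:1
  (− 1 ring H displaced by substituents)
  + CHO → C:1 H:1 O:1
Element totals:
  C: 6
  H: 5
  N: 1
  O: 1
Molecular formula: C6H5NO.
  M = 6(12.011) + 5(1.008) + 14.007 + 15.999
    = 72.066 + 5.040 + 14.007 + 15.999 = 107.112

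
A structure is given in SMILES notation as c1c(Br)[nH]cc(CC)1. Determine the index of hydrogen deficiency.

3

Atom tally by fragment:
  pyrrole ring core → C:4 H:5 N:1
  (− 2 ring H displaced by substituents)
  + Br → Br:1
  + C2H5 → C:2 H:5
Element totals:
  C: 6
  H: 8
  Br: 1
  N: 1
Molecular formula: C6H8BrN.
DoU = (2C + 2 + N − H − X) / 2 = (2·6 + 2 + 1 − 8 − 1) / 2 = 3.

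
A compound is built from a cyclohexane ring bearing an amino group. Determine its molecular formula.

Atom tally by fragment:
  cyclohexane ring core → C:6 H:12
  (− 1 ring H displaced by substituents)
  + NH2 → N:1 H:2
Element totals:
  C: 6
  H: 13
  N: 1

C6H13N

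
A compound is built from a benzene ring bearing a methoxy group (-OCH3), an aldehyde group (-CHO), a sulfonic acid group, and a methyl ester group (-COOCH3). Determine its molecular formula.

Atom tally by fragment:
  benzene ring core → C:6 H:6
  (− 4 ring H displaced by substituents)
  + OCH3 → C:1 H:3 O:1
  + CHO → C:1 H:1 O:1
  + SO3H → S:1 O:3 H:1
  + COOCH3 → C:2 H:3 O:2
Element totals:
  C: 10
  H: 10
  O: 7
  S: 1

C10H10O7S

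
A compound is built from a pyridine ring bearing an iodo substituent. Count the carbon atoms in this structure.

Atom tally by fragment:
  pyridine ring core → C:5 H:5 N:1
  (− 1 ring H displaced by substituents)
  + I → I:1
Element totals:
  C: 5
  H: 4
  I: 1
  N: 1

5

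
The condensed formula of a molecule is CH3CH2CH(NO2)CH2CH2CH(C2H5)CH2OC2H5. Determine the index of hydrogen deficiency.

1

Element totals:
  C: 11
  H: 23
  N: 1
  O: 3
Molecular formula: C11H23NO3.
DoU = (2C + 2 + N − H − X) / 2 = (2·11 + 2 + 1 − 23 − 0) / 2 = 1.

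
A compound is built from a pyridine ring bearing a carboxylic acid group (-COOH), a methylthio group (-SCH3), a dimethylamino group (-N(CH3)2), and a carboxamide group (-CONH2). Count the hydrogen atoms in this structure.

13

Atom tally by fragment:
  pyridine ring core → C:5 H:5 N:1
  (− 4 ring H displaced by substituents)
  + COOH → C:1 H:1 O:2
  + SCH3 → C:1 H:3 S:1
  + N(CH3)2 → N:1 C:2 H:6
  + CONH2 → C:1 H:2 O:1 N:1
Element totals:
  C: 10
  H: 13
  N: 3
  O: 3
  S: 1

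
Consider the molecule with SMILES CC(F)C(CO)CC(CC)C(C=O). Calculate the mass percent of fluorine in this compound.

Atom tally by fragment:
  CH3 → C:1 H:3
  CH(F) → C:1 H:1 F:1
  CH(CH2OH) → C:2 H:4 O:1
  CH2 → C:1 H:2
  CH(C2H5) → C:3 H:6
  CH2CHO → C:2 H:3 O:1
Element totals:
  C: 10
  H: 19
  F: 1
  O: 2
Molecular formula: C10H19FO2.
Molar mass = 190.258 g/mol.
Mass from F: 1 × 18.998 = 18.998 g/mol.
%F = 18.998 / 190.258 × 100 = 9.99%.

9.99%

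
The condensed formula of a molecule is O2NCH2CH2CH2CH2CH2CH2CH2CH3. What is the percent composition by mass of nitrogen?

Element totals:
  C: 8
  H: 17
  N: 1
  O: 2
Molecular formula: C8H17NO2.
Molar mass = 159.229 g/mol.
Mass from N: 1 × 14.007 = 14.007 g/mol.
%N = 14.007 / 159.229 × 100 = 8.80%.

8.80%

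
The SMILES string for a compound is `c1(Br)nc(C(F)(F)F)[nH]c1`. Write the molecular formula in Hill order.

C4H2BrF3N2

Atom tally by fragment:
  imidazole ring core → C:3 H:4 N:2
  (− 2 ring H displaced by substituents)
  + Br → Br:1
  + CF3 → C:1 F:3
Element totals:
  C: 4
  H: 2
  Br: 1
  F: 3
  N: 2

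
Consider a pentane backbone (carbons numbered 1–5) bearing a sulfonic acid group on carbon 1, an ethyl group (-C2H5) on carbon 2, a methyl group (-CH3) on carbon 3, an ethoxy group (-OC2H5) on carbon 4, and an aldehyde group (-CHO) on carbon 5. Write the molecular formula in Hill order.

Atom tally by fragment:
  HO3SCH2 → C:1 H:3 S:1 O:3
  CH(C2H5) → C:3 H:6
  CH(CH3) → C:2 H:4
  CH(OC2H5) → C:3 H:6 O:1
  CH2CHO → C:2 H:3 O:1
Element totals:
  C: 11
  H: 22
  O: 5
  S: 1

C11H22O5S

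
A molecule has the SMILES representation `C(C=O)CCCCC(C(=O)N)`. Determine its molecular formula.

C8H15NO2

Atom tally by fragment:
  OHCCH2 → C:2 H:3 O:1
  CH2 → C:1 H:2
  CH2 → C:1 H:2
  CH2 → C:1 H:2
  CH2 → C:1 H:2
  CH2CONH2 → C:2 H:4 O:1 N:1
Element totals:
  C: 8
  H: 15
  N: 1
  O: 2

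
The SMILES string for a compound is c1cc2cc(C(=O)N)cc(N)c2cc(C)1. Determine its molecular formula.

C12H12N2O

Atom tally by fragment:
  naphthalene ring system core → C:10 H:8
  (− 3 ring H displaced by substituents)
  + CONH2 → C:1 H:2 O:1 N:1
  + NH2 → N:1 H:2
  + CH3 → C:1 H:3
Element totals:
  C: 12
  H: 12
  N: 2
  O: 1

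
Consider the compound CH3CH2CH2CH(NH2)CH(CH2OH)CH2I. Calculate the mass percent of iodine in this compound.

49.36%

Atom tally by fragment:
  CH3 → C:1 H:3
  CH2 → C:1 H:2
  CH2 → C:1 H:2
  CH(NH2) → C:1 H:3 N:1
  CH(CH2OH) → C:2 H:4 O:1
  CH2I → C:1 H:2 I:1
Element totals:
  C: 7
  H: 16
  I: 1
  N: 1
  O: 1
Molecular formula: C7H16INO.
Molar mass = 257.115 g/mol.
Mass from I: 1 × 126.904 = 126.904 g/mol.
%I = 126.904 / 257.115 × 100 = 49.36%.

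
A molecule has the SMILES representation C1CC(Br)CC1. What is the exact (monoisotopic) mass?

Atom tally by fragment:
  cyclopentane ring core → C:5 H:10
  (− 1 ring H displaced by substituents)
  + Br → Br:1
Element totals:
  C: 5
  H: 9
  Br: 1
Molecular formula: C5H9Br.
  M = 5(12.0) + 9(1.007825) + 78.918338
    = 60.000000 + 9.070425 + 78.918338 = 147.988763

147.9888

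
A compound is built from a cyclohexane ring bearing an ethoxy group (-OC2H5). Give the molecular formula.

Atom tally by fragment:
  cyclohexane ring core → C:6 H:12
  (− 1 ring H displaced by substituents)
  + OC2H5 → C:2 H:5 O:1
Element totals:
  C: 8
  H: 16
  O: 1

C8H16O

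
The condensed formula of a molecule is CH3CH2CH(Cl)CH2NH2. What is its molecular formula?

Element totals:
  C: 4
  H: 10
  Cl: 1
  N: 1

C4H10ClN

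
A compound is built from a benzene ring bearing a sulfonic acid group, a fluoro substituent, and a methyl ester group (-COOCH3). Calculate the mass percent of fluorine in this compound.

Atom tally by fragment:
  benzene ring core → C:6 H:6
  (− 3 ring H displaced by substituents)
  + SO3H → S:1 O:3 H:1
  + F → F:1
  + COOCH3 → C:2 H:3 O:2
Element totals:
  C: 8
  H: 7
  F: 1
  O: 5
  S: 1
Molecular formula: C8H7FO5S.
Molar mass = 234.197 g/mol.
Mass from F: 1 × 18.998 = 18.998 g/mol.
%F = 18.998 / 234.197 × 100 = 8.11%.

8.11%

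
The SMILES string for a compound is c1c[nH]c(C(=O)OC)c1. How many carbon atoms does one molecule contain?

Atom tally by fragment:
  pyrrole ring core → C:4 H:5 N:1
  (− 1 ring H displaced by substituents)
  + COOCH3 → C:2 H:3 O:2
Element totals:
  C: 6
  H: 7
  N: 1
  O: 2

6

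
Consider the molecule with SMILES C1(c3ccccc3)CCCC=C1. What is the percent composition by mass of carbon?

91.08%

Atom tally by fragment:
  cyclohexene ring core → C:6 H:10
  (− 1 ring H displaced by substituents)
  + C6H5 → C:6 H:5
Element totals:
  C: 12
  H: 14
Molecular formula: C12H14.
Molar mass = 158.244 g/mol.
Mass from C: 12 × 12.011 = 144.132 g/mol.
%C = 144.132 / 158.244 × 100 = 91.08%.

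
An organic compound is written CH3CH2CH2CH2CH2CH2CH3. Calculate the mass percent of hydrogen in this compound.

16.10%

Atom tally by fragment:
  CH3 → C:1 H:3
  CH2 → C:1 H:2
  CH2 → C:1 H:2
  CH2 → C:1 H:2
  CH2 → C:1 H:2
  CH2 → C:1 H:2
  CH3 → C:1 H:3
Element totals:
  C: 7
  H: 16
Molecular formula: C7H16.
Molar mass = 100.205 g/mol.
Mass from H: 16 × 1.008 = 16.128 g/mol.
%H = 16.128 / 100.205 × 100 = 16.10%.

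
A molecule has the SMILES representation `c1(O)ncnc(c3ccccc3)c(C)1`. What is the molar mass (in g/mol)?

Atom tally by fragment:
  pyrimidine ring core → C:4 H:4 N:2
  (− 3 ring H displaced by substituents)
  + OH → O:1 H:1
  + C6H5 → C:6 H:5
  + CH3 → C:1 H:3
Element totals:
  C: 11
  H: 10
  N: 2
  O: 1
Molecular formula: C11H10N2O.
  M = 11(12.011) + 10(1.008) + 2(14.007) + 15.999
    = 132.121 + 10.080 + 28.014 + 15.999 = 186.214

186.21 g/mol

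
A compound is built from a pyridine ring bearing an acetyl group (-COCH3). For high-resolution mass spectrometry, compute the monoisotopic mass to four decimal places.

121.0528

Atom tally by fragment:
  pyridine ring core → C:5 H:5 N:1
  (− 1 ring H displaced by substituents)
  + COCH3 → C:2 H:3 O:1
Element totals:
  C: 7
  H: 7
  N: 1
  O: 1
Molecular formula: C7H7NO.
  M = 7(12.0) + 7(1.007825) + 14.003074 + 15.994915
    = 84.000000 + 7.054775 + 14.003074 + 15.994915 = 121.052764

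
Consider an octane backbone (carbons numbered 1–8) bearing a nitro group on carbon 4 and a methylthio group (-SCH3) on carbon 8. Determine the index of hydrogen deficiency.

1

Atom tally by fragment:
  CH3 → C:1 H:3
  CH2 → C:1 H:2
  CH2 → C:1 H:2
  CH(NO2) → C:1 H:1 N:1 O:2
  CH2 → C:1 H:2
  CH2 → C:1 H:2
  CH2 → C:1 H:2
  CH2SCH3 → C:2 H:5 S:1
Element totals:
  C: 9
  H: 19
  N: 1
  O: 2
  S: 1
Molecular formula: C9H19NO2S.
DoU = (2C + 2 + N − H − X) / 2 = (2·9 + 2 + 1 − 19 − 0) / 2 = 1.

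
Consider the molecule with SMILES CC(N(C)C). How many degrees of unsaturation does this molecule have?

Atom tally by fragment:
  CH3 → C:1 H:3
  CH2N(CH3)2 → C:3 H:8 N:1
Element totals:
  C: 4
  H: 11
  N: 1
Molecular formula: C4H11N.
DoU = (2C + 2 + N − H − X) / 2 = (2·4 + 2 + 1 − 11 − 0) / 2 = 0.

0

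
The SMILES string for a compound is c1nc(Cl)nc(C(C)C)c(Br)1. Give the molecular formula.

Atom tally by fragment:
  pyrimidine ring core → C:4 H:4 N:2
  (− 3 ring H displaced by substituents)
  + Cl → Cl:1
  + CH(CH3)2 → C:3 H:7
  + Br → Br:1
Element totals:
  C: 7
  H: 8
  Br: 1
  Cl: 1
  N: 2

C7H8BrClN2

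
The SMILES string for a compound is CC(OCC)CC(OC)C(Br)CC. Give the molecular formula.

Atom tally by fragment:
  CH3 → C:1 H:3
  CH(OC2H5) → C:3 H:6 O:1
  CH2 → C:1 H:2
  CH(OCH3) → C:2 H:4 O:1
  CH(Br) → C:1 H:1 Br:1
  CH2 → C:1 H:2
  CH3 → C:1 H:3
Element totals:
  C: 10
  H: 21
  Br: 1
  O: 2

C10H21BrO2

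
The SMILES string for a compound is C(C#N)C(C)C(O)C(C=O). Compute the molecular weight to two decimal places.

Atom tally by fragment:
  NCCH2 → C:2 H:2 N:1
  CH(CH3) → C:2 H:4
  CH(OH) → C:1 H:2 O:1
  CH2CHO → C:2 H:3 O:1
Element totals:
  C: 7
  H: 11
  N: 1
  O: 2
Molecular formula: C7H11NO2.
  M = 7(12.011) + 11(1.008) + 14.007 + 2(15.999)
    = 84.077 + 11.088 + 14.007 + 31.998 = 141.170

141.17 g/mol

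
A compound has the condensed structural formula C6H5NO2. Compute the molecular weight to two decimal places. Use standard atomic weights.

123.11 g/mol

Atom tally by fragment:
  benzene ring core → C:6 H:6
  (− 1 ring H displaced by substituents)
  + NO2 → N:1 O:2
Element totals:
  C: 6
  H: 5
  N: 1
  O: 2
Molecular formula: C6H5NO2.
  M = 6(12.011) + 5(1.008) + 14.007 + 2(15.999)
    = 72.066 + 5.040 + 14.007 + 31.998 = 123.111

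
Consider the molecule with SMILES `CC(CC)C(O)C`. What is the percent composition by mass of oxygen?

15.66%

Atom tally by fragment:
  CH3 → C:1 H:3
  CH(C2H5) → C:3 H:6
  CH(OH) → C:1 H:2 O:1
  CH3 → C:1 H:3
Element totals:
  C: 6
  H: 14
  O: 1
Molecular formula: C6H14O.
Molar mass = 102.177 g/mol.
Mass from O: 1 × 15.999 = 15.999 g/mol.
%O = 15.999 / 102.177 × 100 = 15.66%.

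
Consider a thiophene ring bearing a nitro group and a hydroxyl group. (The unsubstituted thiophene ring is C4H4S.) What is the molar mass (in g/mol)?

Atom tally by fragment:
  thiophene ring core → C:4 H:4 S:1
  (− 2 ring H displaced by substituents)
  + NO2 → N:1 O:2
  + OH → O:1 H:1
Element totals:
  C: 4
  H: 3
  N: 1
  O: 3
  S: 1
Molecular formula: C4H3NO3S.
  M = 4(12.011) + 3(1.008) + 14.007 + 3(15.999) + 32.06
    = 48.044 + 3.024 + 14.007 + 47.997 + 32.060 = 145.132

145.13 g/mol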